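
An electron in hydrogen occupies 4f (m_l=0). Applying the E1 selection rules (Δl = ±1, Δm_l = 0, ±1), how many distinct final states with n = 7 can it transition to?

E1 requires Δl = ±1, so l_f ∈ {2, 4}; with 0 ≤ l_f ≤ n_f−1 = 6, the allowed l_f values are {2, 4}.
For l_f = 2: m_f ∈ {m_i−1, m_i, m_i+1} ∩ [−2, 2] = {-1, 0, 1} → 3 states.
For l_f = 4: m_f ∈ {m_i−1, m_i, m_i+1} ∩ [−4, 4] = {-1, 0, 1} → 3 states.
Total: 6.

6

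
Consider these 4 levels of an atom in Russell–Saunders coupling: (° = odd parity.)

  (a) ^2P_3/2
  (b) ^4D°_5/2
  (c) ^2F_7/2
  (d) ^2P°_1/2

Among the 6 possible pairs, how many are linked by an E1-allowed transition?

(a)–(b): forbidden (ΔS).
(a)–(c): forbidden (parity, ΔL, ΔJ).
(a)–(d): allowed.
(b)–(c): forbidden (ΔS).
(b)–(d): forbidden (parity, ΔS, ΔJ).
(c)–(d): forbidden (ΔL, ΔJ).
Allowed pairs: 1 of 6.

1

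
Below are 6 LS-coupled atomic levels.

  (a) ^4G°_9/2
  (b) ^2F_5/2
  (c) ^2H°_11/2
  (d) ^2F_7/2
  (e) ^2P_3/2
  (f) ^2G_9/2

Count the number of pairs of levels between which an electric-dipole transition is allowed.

(a)–(b): forbidden (ΔS, ΔJ).
(a)–(c): forbidden (parity, ΔS).
(a)–(d): forbidden (ΔS).
(a)–(e): forbidden (ΔS, ΔL, ΔJ).
(a)–(f): forbidden (ΔS).
(b)–(c): forbidden (ΔL, ΔJ).
(b)–(d): forbidden (parity).
(b)–(e): forbidden (parity, ΔL).
(b)–(f): forbidden (parity, ΔJ).
(c)–(d): forbidden (ΔL, ΔJ).
(c)–(e): forbidden (ΔL, ΔJ).
(c)–(f): allowed.
(d)–(e): forbidden (parity, ΔL, ΔJ).
(d)–(f): forbidden (parity).
(e)–(f): forbidden (parity, ΔL, ΔJ).
Allowed pairs: 1 of 15.

1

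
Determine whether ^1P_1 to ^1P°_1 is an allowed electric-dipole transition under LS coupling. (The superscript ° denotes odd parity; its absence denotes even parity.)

Reading off the term symbols: S 0→0, L 1→1, J 1→1, parity even→odd.
Parity must change: even → odd — satisfied.
ΔS = 0: S: 0 → 0 — satisfied.
ΔL = 0, ±1 (not L=0↔0): L: 1 → 1, ΔL = +0 — satisfied.
ΔJ = 0, ±1 (not J=0↔0): J: 1 → 1, ΔJ = +0 — satisfied.
All four E1 rules are satisfied.

allowed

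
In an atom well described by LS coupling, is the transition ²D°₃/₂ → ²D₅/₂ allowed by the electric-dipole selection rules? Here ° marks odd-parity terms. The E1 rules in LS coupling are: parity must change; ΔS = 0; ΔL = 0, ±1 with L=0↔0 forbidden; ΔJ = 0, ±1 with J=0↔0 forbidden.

allowed

Initial level: S=1/2, L=2, J=3/2, parity odd. Final level: S=1/2, L=2, J=5/2, parity even.
Parity must change: odd → even — passes.
ΔS = 0: S: 1/2 → 1/2 — passes.
ΔL = 0, ±1 (not L=0↔0): L: 2 → 2, ΔL = +0 — passes.
ΔJ = 0, ±1 (not J=0↔0): J: 3/2 → 5/2, ΔJ = +1 — passes.
All four E1 rules are satisfied.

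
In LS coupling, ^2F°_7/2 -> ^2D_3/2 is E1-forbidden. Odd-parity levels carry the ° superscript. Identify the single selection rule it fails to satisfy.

ΔJ = 0, ±1 (not J=0↔0): J: 7/2 → 3/2, ΔJ = -2 — fails.
Parity must change: odd → even — passes.
ΔS = 0: S: 1/2 → 1/2 — passes.
ΔL = 0, ±1 (not L=0↔0): L: 3 → 2, ΔL = -1 — passes.

the ΔJ = 0, ±1 rule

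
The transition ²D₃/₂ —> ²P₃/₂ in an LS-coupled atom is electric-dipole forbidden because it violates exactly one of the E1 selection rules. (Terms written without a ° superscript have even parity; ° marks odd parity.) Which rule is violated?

parity

Parity must change: even → even — fails.
ΔS = 0: S: 1/2 → 1/2 — passes.
ΔL = 0, ±1 (not L=0↔0): L: 2 → 1, ΔL = -1 — passes.
ΔJ = 0, ±1 (not J=0↔0): J: 3/2 → 3/2, ΔJ = +0 — passes.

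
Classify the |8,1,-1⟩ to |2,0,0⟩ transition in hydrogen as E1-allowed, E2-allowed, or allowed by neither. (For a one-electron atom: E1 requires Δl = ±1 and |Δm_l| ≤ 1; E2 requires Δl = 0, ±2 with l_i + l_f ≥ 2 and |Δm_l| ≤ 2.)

Δl = 0 − 1 = -1; l_i + l_f = 1.
Δm_l = +1.
E1 (Δl = ±1, |Δm_l| ≤ 1): satisfied.
E2 (Δl = 0,±2, l_i+l_f ≥ 2, |Δm_l| ≤ 2): not satisfied.

E1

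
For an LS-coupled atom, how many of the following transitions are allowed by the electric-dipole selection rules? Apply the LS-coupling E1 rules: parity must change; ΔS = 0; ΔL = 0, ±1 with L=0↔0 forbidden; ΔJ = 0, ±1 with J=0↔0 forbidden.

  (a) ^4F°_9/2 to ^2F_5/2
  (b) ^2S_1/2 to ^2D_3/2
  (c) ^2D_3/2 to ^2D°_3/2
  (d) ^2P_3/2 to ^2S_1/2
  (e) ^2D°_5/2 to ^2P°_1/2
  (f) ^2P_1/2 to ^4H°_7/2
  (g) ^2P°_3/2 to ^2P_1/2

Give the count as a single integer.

2

(a) forbidden (ΔS, ΔJ fail)
(b) forbidden (parity, ΔL fail)
(c) allowed
(d) forbidden (parity fails)
(e) forbidden (parity, ΔJ fail)
(f) forbidden (ΔS, ΔL, ΔJ fail)
(g) allowed
Total allowed: 2 of 7.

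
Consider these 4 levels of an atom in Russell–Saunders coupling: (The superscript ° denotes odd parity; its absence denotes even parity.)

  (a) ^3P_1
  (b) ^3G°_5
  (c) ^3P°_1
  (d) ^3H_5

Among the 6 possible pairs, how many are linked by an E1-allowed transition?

2

(a)–(b): forbidden (ΔL, ΔJ).
(a)–(c): allowed.
(a)–(d): forbidden (parity, ΔL, ΔJ).
(b)–(c): forbidden (parity, ΔL, ΔJ).
(b)–(d): allowed.
(c)–(d): forbidden (ΔL, ΔJ).
Allowed pairs: 2 of 6.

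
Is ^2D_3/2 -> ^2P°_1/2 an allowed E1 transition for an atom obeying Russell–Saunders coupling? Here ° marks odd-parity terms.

Parity must change: even → odd — passes.
ΔS = 0: S: 1/2 → 1/2 — passes.
ΔL = 0, ±1 (not L=0↔0): L: 2 → 1, ΔL = -1 — passes.
ΔJ = 0, ±1 (not J=0↔0): J: 3/2 → 1/2, ΔJ = -1 — passes.
All four E1 rules are satisfied.

allowed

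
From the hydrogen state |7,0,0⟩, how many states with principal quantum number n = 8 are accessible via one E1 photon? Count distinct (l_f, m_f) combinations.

3

E1 requires Δl = ±1, so l_f ∈ {-1, 1}; with 0 ≤ l_f ≤ n_f−1 = 7, the allowed l_f values are {1}.
For l_f = 1: m_f ∈ {m_i−1, m_i, m_i+1} ∩ [−1, 1] = {-1, 0, 1} → 3 states.
Total: 3.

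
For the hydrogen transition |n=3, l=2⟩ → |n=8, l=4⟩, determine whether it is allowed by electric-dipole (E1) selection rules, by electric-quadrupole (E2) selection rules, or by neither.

E2

Δl = 4 − 2 = +2; l_i + l_f = 6.
E1 (Δl = ±1): not satisfied.
E2 (Δl = 0,±2, l_i+l_f ≥ 2): satisfied.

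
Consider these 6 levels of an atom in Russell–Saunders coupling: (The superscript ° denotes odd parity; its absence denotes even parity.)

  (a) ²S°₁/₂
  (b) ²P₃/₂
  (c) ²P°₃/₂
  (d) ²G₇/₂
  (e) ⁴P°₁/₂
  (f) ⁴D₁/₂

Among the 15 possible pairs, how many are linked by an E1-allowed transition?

(a)–(b): allowed.
(a)–(c): forbidden (parity).
(a)–(d): forbidden (ΔL, ΔJ).
(a)–(e): forbidden (parity, ΔS).
(a)–(f): forbidden (ΔS, ΔL).
(b)–(c): allowed.
(b)–(d): forbidden (parity, ΔL, ΔJ).
(b)–(e): forbidden (ΔS).
(b)–(f): forbidden (parity, ΔS).
(c)–(d): forbidden (ΔL, ΔJ).
(c)–(e): forbidden (parity, ΔS).
(c)–(f): forbidden (ΔS).
(d)–(e): forbidden (ΔS, ΔL, ΔJ).
(d)–(f): forbidden (parity, ΔS, ΔL, ΔJ).
(e)–(f): allowed.
Allowed pairs: 3 of 15.

3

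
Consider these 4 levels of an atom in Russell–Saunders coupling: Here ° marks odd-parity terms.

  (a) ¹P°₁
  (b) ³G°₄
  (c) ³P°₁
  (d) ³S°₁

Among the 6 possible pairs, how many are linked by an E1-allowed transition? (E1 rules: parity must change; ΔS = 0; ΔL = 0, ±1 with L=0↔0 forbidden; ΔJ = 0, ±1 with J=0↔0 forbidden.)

0

(a)–(b): forbidden (parity, ΔS, ΔL, ΔJ).
(a)–(c): forbidden (parity, ΔS).
(a)–(d): forbidden (parity, ΔS).
(b)–(c): forbidden (parity, ΔL, ΔJ).
(b)–(d): forbidden (parity, ΔL, ΔJ).
(c)–(d): forbidden (parity).
Allowed pairs: 0 of 6.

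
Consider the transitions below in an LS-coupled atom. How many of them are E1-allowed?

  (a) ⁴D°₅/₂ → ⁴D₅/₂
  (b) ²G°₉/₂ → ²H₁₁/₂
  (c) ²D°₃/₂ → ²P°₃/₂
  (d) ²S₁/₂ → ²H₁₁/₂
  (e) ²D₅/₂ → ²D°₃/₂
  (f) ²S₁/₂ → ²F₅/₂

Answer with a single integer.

3

(a) allowed
(b) allowed
(c) forbidden (parity fails)
(d) forbidden (parity, ΔL, ΔJ fail)
(e) allowed
(f) forbidden (parity, ΔL, ΔJ fail)
Total allowed: 3 of 6.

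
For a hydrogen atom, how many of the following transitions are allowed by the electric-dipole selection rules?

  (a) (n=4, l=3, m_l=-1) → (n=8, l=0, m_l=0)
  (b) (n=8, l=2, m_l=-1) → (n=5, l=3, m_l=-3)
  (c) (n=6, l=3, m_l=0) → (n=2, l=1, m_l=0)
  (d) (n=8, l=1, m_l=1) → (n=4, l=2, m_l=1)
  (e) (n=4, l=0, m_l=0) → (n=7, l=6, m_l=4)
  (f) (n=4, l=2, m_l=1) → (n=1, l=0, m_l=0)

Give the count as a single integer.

(a) forbidden — Δl = -3 (E1 requires Δl = ±1)
(b) forbidden — Δm_l = -2 (E1 requires Δm_l = 0, ±1)
(c) forbidden — Δl = -2 (E1 requires Δl = ±1)
(d) allowed
(e) forbidden — Δl = +6 (E1 requires Δl = ±1); Δm_l = +4 (E1 requires Δm_l = 0, ±1)
(f) forbidden — Δl = -2 (E1 requires Δl = ±1)
Total allowed: 1 of 6.

1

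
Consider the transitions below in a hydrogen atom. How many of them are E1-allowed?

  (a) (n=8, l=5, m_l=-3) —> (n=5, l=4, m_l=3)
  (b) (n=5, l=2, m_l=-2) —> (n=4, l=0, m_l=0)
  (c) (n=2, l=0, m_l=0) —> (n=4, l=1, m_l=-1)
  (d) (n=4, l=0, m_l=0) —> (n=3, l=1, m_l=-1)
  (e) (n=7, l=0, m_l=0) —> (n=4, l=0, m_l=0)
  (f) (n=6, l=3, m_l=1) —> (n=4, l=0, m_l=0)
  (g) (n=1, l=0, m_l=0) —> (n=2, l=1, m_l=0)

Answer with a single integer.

3

(a) forbidden — Δm_l = +6 (E1 requires Δm_l = 0, ±1)
(b) forbidden — Δl = -2 (E1 requires Δl = ±1); Δm_l = +2 (E1 requires Δm_l = 0, ±1)
(c) allowed
(d) allowed
(e) forbidden — Δl = +0 (E1 requires Δl = ±1)
(f) forbidden — Δl = -3 (E1 requires Δl = ±1)
(g) allowed
Total allowed: 3 of 7.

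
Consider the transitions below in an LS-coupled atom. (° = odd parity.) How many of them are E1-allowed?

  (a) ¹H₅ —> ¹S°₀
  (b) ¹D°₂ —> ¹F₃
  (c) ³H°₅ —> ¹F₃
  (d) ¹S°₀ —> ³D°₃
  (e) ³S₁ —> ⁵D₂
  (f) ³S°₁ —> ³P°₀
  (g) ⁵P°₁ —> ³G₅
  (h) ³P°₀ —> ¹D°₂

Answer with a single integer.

1

(a) forbidden (ΔL, ΔJ fail)
(b) allowed
(c) forbidden (ΔS, ΔL, ΔJ fail)
(d) forbidden (parity, ΔS, ΔL, ΔJ fail)
(e) forbidden (parity, ΔS, ΔL fail)
(f) forbidden (parity fails)
(g) forbidden (ΔS, ΔL, ΔJ fail)
(h) forbidden (parity, ΔS, ΔJ fail)
Total allowed: 1 of 8.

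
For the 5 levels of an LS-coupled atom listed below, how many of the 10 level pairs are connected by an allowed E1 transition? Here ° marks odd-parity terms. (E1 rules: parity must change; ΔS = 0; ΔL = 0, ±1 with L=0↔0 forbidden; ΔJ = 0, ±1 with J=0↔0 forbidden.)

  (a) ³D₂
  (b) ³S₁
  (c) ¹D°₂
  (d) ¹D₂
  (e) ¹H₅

(a)–(b): forbidden (parity, ΔL).
(a)–(c): forbidden (ΔS).
(a)–(d): forbidden (parity, ΔS).
(a)–(e): forbidden (parity, ΔS, ΔL, ΔJ).
(b)–(c): forbidden (ΔS, ΔL).
(b)–(d): forbidden (parity, ΔS, ΔL).
(b)–(e): forbidden (parity, ΔS, ΔL, ΔJ).
(c)–(d): allowed.
(c)–(e): forbidden (ΔL, ΔJ).
(d)–(e): forbidden (parity, ΔL, ΔJ).
Allowed pairs: 1 of 10.

1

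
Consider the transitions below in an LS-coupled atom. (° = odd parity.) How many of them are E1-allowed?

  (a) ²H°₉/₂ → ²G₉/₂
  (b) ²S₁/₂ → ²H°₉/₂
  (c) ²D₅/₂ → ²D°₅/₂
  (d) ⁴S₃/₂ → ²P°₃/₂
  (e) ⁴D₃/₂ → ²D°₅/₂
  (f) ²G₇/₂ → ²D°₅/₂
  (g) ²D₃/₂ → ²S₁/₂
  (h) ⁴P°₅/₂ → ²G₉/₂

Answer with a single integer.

2

(a) allowed
(b) forbidden (ΔL, ΔJ fail)
(c) allowed
(d) forbidden (ΔS fails)
(e) forbidden (ΔS fails)
(f) forbidden (ΔL fails)
(g) forbidden (parity, ΔL fail)
(h) forbidden (ΔS, ΔL, ΔJ fail)
Total allowed: 2 of 8.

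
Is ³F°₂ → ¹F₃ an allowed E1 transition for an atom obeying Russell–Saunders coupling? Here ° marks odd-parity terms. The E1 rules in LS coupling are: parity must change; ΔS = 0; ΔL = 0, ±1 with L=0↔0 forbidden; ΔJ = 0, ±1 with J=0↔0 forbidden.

ΔJ = 0, ±1 (not J=0↔0): J: 2 → 3, ΔJ = +1 — ✓.
Parity must change: odd → even — ✓.
ΔS = 0: S: 1 → 0 — ✗.
ΔL = 0, ±1 (not L=0↔0): L: 3 → 3, ΔL = +0 — ✓.
Rule(s) violated: ΔS.

forbidden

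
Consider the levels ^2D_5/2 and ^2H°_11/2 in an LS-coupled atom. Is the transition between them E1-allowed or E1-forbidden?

Parity must change: even → odd — satisfied.
ΔL = 0, ±1 (not L=0↔0): L: 2 → 5, ΔL = +3 — violated.
ΔS = 0: S: 1/2 → 1/2 — satisfied.
ΔJ = 0, ±1 (not J=0↔0): J: 5/2 → 11/2, ΔJ = +3 — violated.
Rule(s) violated: ΔL, ΔJ.

forbidden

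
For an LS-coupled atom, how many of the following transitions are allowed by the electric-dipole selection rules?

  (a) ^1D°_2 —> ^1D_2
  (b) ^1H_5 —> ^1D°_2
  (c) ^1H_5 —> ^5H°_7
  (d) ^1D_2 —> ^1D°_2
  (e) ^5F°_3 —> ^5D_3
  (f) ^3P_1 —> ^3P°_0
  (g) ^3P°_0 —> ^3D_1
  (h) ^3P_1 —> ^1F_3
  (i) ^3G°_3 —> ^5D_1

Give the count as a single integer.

(a) allowed
(b) forbidden (ΔL, ΔJ fail)
(c) forbidden (ΔS, ΔJ fail)
(d) allowed
(e) allowed
(f) allowed
(g) allowed
(h) forbidden (parity, ΔS, ΔL, ΔJ fail)
(i) forbidden (ΔS, ΔL, ΔJ fail)
Total allowed: 5 of 9.

5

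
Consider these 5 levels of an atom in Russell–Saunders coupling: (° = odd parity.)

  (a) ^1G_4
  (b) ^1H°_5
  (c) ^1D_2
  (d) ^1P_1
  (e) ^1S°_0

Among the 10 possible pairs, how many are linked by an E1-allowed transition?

(a)–(b): allowed.
(a)–(c): forbidden (parity, ΔL, ΔJ).
(a)–(d): forbidden (parity, ΔL, ΔJ).
(a)–(e): forbidden (ΔL, ΔJ).
(b)–(c): forbidden (ΔL, ΔJ).
(b)–(d): forbidden (ΔL, ΔJ).
(b)–(e): forbidden (parity, ΔL, ΔJ).
(c)–(d): forbidden (parity).
(c)–(e): forbidden (ΔL, ΔJ).
(d)–(e): allowed.
Allowed pairs: 2 of 10.

2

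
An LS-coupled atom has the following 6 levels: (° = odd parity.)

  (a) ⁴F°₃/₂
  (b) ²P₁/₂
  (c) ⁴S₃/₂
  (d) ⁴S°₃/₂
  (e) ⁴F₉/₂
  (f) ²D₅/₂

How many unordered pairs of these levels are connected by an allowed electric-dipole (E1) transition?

0

(a)–(b): forbidden (ΔS, ΔL).
(a)–(c): forbidden (ΔL).
(a)–(d): forbidden (parity, ΔL).
(a)–(e): forbidden (ΔJ).
(a)–(f): forbidden (ΔS).
(b)–(c): forbidden (parity, ΔS).
(b)–(d): forbidden (ΔS).
(b)–(e): forbidden (parity, ΔS, ΔL, ΔJ).
(b)–(f): forbidden (parity, ΔJ).
(c)–(d): forbidden (ΔL).
(c)–(e): forbidden (parity, ΔL, ΔJ).
(c)–(f): forbidden (parity, ΔS, ΔL).
(d)–(e): forbidden (ΔL, ΔJ).
(d)–(f): forbidden (ΔS, ΔL).
(e)–(f): forbidden (parity, ΔS, ΔJ).
Allowed pairs: 0 of 15.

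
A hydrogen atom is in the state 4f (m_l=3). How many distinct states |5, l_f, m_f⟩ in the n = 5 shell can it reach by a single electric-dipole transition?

E1 requires Δl = ±1, so l_f ∈ {2, 4}; with 0 ≤ l_f ≤ n_f−1 = 4, the allowed l_f values are {2, 4}.
For l_f = 2: m_f ∈ {m_i−1, m_i, m_i+1} ∩ [−2, 2] = {2} → 1 state.
For l_f = 4: m_f ∈ {m_i−1, m_i, m_i+1} ∩ [−4, 4] = {2, 3, 4} → 3 states.
Total: 4.

4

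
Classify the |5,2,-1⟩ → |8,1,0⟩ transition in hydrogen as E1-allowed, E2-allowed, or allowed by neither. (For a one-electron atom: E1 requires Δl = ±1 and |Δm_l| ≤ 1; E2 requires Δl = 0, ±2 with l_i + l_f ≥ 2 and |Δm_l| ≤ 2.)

E1

Δl = 1 − 2 = -1; l_i + l_f = 3.
Δm_l = +1.
E1 (Δl = ±1, |Δm_l| ≤ 1): satisfied.
E2 (Δl = 0,±2, l_i+l_f ≥ 2, |Δm_l| ≤ 2): not satisfied.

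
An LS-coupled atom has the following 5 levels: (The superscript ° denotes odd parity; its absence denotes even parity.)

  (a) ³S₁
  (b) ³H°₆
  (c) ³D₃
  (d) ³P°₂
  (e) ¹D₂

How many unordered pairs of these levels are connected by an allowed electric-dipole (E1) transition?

2

(a)–(b): forbidden (ΔL, ΔJ).
(a)–(c): forbidden (parity, ΔL, ΔJ).
(a)–(d): allowed.
(a)–(e): forbidden (parity, ΔS, ΔL).
(b)–(c): forbidden (ΔL, ΔJ).
(b)–(d): forbidden (parity, ΔL, ΔJ).
(b)–(e): forbidden (ΔS, ΔL, ΔJ).
(c)–(d): allowed.
(c)–(e): forbidden (parity, ΔS).
(d)–(e): forbidden (ΔS).
Allowed pairs: 2 of 10.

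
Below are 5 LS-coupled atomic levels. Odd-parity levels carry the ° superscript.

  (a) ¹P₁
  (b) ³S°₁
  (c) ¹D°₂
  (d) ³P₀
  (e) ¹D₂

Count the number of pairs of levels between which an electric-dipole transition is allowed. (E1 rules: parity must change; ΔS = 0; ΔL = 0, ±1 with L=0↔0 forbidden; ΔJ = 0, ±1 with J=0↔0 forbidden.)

(a)–(b): forbidden (ΔS).
(a)–(c): allowed.
(a)–(d): forbidden (parity, ΔS).
(a)–(e): forbidden (parity).
(b)–(c): forbidden (parity, ΔS, ΔL).
(b)–(d): allowed.
(b)–(e): forbidden (ΔS, ΔL).
(c)–(d): forbidden (ΔS, ΔJ).
(c)–(e): allowed.
(d)–(e): forbidden (parity, ΔS, ΔJ).
Allowed pairs: 3 of 10.

3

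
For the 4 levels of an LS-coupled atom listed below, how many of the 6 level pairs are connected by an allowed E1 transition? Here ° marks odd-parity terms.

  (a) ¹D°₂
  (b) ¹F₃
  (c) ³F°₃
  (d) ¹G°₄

(a)–(b): allowed.
(a)–(c): forbidden (parity, ΔS).
(a)–(d): forbidden (parity, ΔL, ΔJ).
(b)–(c): forbidden (ΔS).
(b)–(d): allowed.
(c)–(d): forbidden (parity, ΔS).
Allowed pairs: 2 of 6.

2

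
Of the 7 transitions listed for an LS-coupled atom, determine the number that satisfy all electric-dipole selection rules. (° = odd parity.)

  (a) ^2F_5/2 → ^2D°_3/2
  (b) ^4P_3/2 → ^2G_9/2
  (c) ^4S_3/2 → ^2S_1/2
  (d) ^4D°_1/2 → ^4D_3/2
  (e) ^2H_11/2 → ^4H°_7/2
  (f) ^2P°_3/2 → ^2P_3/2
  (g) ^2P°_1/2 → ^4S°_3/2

3

(a) allowed
(b) forbidden (parity, ΔS, ΔL, ΔJ fail)
(c) forbidden (parity, ΔS, ΔL fail)
(d) allowed
(e) forbidden (ΔS, ΔJ fail)
(f) allowed
(g) forbidden (parity, ΔS fail)
Total allowed: 3 of 7.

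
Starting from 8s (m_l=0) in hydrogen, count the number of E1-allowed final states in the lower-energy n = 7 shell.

E1 requires Δl = ±1, so l_f ∈ {-1, 1}; with 0 ≤ l_f ≤ n_f−1 = 6, the allowed l_f values are {1}.
For l_f = 1: m_f ∈ {m_i−1, m_i, m_i+1} ∩ [−1, 1] = {-1, 0, 1} → 3 states.
Total: 3.

3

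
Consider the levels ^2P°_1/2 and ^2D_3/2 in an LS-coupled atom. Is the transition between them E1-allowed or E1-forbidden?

allowed

Reading off the term symbols: S 1/2→1/2, L 1→2, J 1/2→3/2, parity odd→even.
ΔJ = 0, ±1 (not J=0↔0): J: 1/2 → 3/2, ΔJ = +1 — ok.
ΔL = 0, ±1 (not L=0↔0): L: 1 → 2, ΔL = +1 — ok.
Parity must change: odd → even — ok.
ΔS = 0: S: 1/2 → 1/2 — ok.
All four E1 rules are satisfied.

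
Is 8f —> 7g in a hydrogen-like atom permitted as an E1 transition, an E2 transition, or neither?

E1

Δl = 4 − 3 = +1; l_i + l_f = 7.
E1 (Δl = ±1): satisfied.
E2 (Δl = 0,±2, l_i+l_f ≥ 2): not satisfied.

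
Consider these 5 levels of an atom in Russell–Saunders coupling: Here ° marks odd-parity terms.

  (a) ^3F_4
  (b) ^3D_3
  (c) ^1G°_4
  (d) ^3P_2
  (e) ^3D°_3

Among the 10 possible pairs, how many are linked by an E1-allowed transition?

(a)–(b): forbidden (parity).
(a)–(c): forbidden (ΔS).
(a)–(d): forbidden (parity, ΔL, ΔJ).
(a)–(e): allowed.
(b)–(c): forbidden (ΔS, ΔL).
(b)–(d): forbidden (parity).
(b)–(e): allowed.
(c)–(d): forbidden (ΔS, ΔL, ΔJ).
(c)–(e): forbidden (parity, ΔS, ΔL).
(d)–(e): allowed.
Allowed pairs: 3 of 10.

3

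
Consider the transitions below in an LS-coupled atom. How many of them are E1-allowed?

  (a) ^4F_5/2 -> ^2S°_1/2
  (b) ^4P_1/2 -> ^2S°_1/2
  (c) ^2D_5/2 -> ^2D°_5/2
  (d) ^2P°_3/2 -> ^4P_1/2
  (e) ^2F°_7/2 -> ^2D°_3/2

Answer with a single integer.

(a) forbidden (ΔS, ΔL, ΔJ fail)
(b) forbidden (ΔS fails)
(c) allowed
(d) forbidden (ΔS fails)
(e) forbidden (parity, ΔJ fail)
Total allowed: 1 of 5.

1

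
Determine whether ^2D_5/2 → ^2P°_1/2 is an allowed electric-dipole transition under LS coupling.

forbidden

Initial level: S=1/2, L=2, J=5/2, parity even. Final level: S=1/2, L=1, J=1/2, parity odd.
ΔL = 0, ±1 (not L=0↔0): L: 2 → 1, ΔL = -1 — ok.
ΔS = 0: S: 1/2 → 1/2 — ok.
Parity must change: even → odd — ok.
ΔJ = 0, ±1 (not J=0↔0): J: 5/2 → 1/2, ΔJ = -2 — fails.
Rule(s) violated: ΔJ.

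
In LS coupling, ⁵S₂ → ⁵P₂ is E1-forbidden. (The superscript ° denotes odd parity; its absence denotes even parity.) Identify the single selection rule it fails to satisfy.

Reading off the term symbols: S 2→2, L 0→1, J 2→2, parity even→even.
ΔJ = 0, ±1 (not J=0↔0): J: 2 → 2, ΔJ = +0 — passes.
ΔL = 0, ±1 (not L=0↔0): L: 0 → 1, ΔL = +1 — passes.
Parity must change: even → even — fails.
ΔS = 0: S: 2 → 2 — passes.

parity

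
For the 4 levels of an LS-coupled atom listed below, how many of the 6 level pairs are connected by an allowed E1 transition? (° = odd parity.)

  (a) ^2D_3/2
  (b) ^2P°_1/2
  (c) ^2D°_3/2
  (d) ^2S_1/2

3

(a)–(b): allowed.
(a)–(c): allowed.
(a)–(d): forbidden (parity, ΔL).
(b)–(c): forbidden (parity).
(b)–(d): allowed.
(c)–(d): forbidden (ΔL).
Allowed pairs: 3 of 6.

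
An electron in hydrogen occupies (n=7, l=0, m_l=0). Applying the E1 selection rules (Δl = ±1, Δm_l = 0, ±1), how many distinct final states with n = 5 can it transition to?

E1 requires Δl = ±1, so l_f ∈ {-1, 1}; with 0 ≤ l_f ≤ n_f−1 = 4, the allowed l_f values are {1}.
For l_f = 1: m_f ∈ {m_i−1, m_i, m_i+1} ∩ [−1, 1] = {-1, 0, 1} → 3 states.
Total: 3.

3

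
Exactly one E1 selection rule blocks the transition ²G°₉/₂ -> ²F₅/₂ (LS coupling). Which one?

Reading off the term symbols: S 1/2→1/2, L 4→3, J 9/2→5/2, parity odd→even.
Parity must change: odd → even — satisfied.
ΔS = 0: S: 1/2 → 1/2 — satisfied.
ΔL = 0, ±1 (not L=0↔0): L: 4 → 3, ΔL = -1 — satisfied.
ΔJ = 0, ±1 (not J=0↔0): J: 9/2 → 5/2, ΔJ = -2 — violated.

the ΔJ = 0, ±1 rule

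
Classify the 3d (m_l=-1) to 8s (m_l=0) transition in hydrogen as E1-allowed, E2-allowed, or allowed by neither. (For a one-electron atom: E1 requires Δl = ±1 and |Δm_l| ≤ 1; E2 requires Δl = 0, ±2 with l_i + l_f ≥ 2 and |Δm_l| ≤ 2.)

E2

Δl = 0 − 2 = -2; l_i + l_f = 2.
Δm_l = +1.
E1 (Δl = ±1, |Δm_l| ≤ 1): not satisfied.
E2 (Δl = 0,±2, l_i+l_f ≥ 2, |Δm_l| ≤ 2): satisfied.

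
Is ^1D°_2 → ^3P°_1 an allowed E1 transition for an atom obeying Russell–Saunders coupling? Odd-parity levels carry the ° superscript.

Initial level: S=0, L=2, J=2, parity odd. Final level: S=1, L=1, J=1, parity odd.
ΔL = 0, ±1 (not L=0↔0): L: 2 → 1, ΔL = -1 — passes.
ΔJ = 0, ±1 (not J=0↔0): J: 2 → 1, ΔJ = -1 — passes.
ΔS = 0: S: 0 → 1 — fails.
Parity must change: odd → odd — fails.
Rule(s) violated: parity, ΔS.

forbidden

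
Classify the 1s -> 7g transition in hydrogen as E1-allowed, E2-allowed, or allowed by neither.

Δl = 4 − 0 = +4; l_i + l_f = 4.
E1 (Δl = ±1): not satisfied.
E2 (Δl = 0,±2, l_i+l_f ≥ 2): not satisfied.

neither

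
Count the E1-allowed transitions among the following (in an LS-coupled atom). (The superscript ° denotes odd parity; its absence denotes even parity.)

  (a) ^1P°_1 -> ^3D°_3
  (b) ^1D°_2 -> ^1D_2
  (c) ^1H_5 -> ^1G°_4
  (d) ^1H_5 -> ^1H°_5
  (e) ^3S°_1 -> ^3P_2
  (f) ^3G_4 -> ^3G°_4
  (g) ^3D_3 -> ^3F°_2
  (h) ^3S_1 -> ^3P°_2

(a) forbidden (parity, ΔS, ΔJ fail)
(b) allowed
(c) allowed
(d) allowed
(e) allowed
(f) allowed
(g) allowed
(h) allowed
Total allowed: 7 of 8.

7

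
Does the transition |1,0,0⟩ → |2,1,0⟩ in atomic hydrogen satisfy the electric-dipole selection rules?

allowed

Δl = 1 − 0 = +1; the E1 rule Δl = ±1 is ok.
Δm_l = 0 − (0) = +0. E1 requires Δm_l = 0, ±1: ok.
All E1 selection rules are satisfied.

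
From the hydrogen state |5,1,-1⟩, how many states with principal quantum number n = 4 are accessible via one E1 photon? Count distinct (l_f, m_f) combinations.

E1 requires Δl = ±1, so l_f ∈ {0, 2}; with 0 ≤ l_f ≤ n_f−1 = 3, the allowed l_f values are {0, 2}.
For l_f = 0: m_f ∈ {m_i−1, m_i, m_i+1} ∩ [−0, 0] = {0} → 1 state.
For l_f = 2: m_f ∈ {m_i−1, m_i, m_i+1} ∩ [−2, 2] = {-2, -1, 0} → 3 states.
Total: 4.

4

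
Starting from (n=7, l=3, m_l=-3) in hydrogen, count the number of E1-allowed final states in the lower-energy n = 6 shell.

E1 requires Δl = ±1, so l_f ∈ {2, 4}; with 0 ≤ l_f ≤ n_f−1 = 5, the allowed l_f values are {2, 4}.
For l_f = 2: m_f ∈ {m_i−1, m_i, m_i+1} ∩ [−2, 2] = {-2} → 1 state.
For l_f = 4: m_f ∈ {m_i−1, m_i, m_i+1} ∩ [−4, 4] = {-4, -3, -2} → 3 states.
Total: 4.

4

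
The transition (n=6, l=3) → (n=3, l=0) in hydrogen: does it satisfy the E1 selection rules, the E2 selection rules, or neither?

Δl = 0 − 3 = -3; l_i + l_f = 3.
E1 (Δl = ±1): not satisfied.
E2 (Δl = 0,±2, l_i+l_f ≥ 2): not satisfied.

neither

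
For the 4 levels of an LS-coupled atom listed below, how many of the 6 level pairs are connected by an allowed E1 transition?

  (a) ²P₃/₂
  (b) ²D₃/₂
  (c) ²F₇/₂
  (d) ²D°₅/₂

(a)–(b): forbidden (parity).
(a)–(c): forbidden (parity, ΔL, ΔJ).
(a)–(d): allowed.
(b)–(c): forbidden (parity, ΔJ).
(b)–(d): allowed.
(c)–(d): allowed.
Allowed pairs: 3 of 6.

3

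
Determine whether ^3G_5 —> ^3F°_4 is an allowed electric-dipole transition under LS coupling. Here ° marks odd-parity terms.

allowed

Initial level: S=1, L=4, J=5, parity even. Final level: S=1, L=3, J=4, parity odd.
Parity must change: even → odd — passes.
ΔS = 0: S: 1 → 1 — passes.
ΔL = 0, ±1 (not L=0↔0): L: 4 → 3, ΔL = -1 — passes.
ΔJ = 0, ±1 (not J=0↔0): J: 5 → 4, ΔJ = -1 — passes.
All four E1 rules are satisfied.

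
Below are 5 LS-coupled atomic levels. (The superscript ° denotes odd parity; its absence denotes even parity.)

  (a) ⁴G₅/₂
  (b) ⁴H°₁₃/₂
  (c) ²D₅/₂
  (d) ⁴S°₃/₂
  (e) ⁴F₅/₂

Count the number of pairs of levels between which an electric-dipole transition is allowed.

(a)–(b): forbidden (ΔJ).
(a)–(c): forbidden (parity, ΔS, ΔL).
(a)–(d): forbidden (ΔL).
(a)–(e): forbidden (parity).
(b)–(c): forbidden (ΔS, ΔL, ΔJ).
(b)–(d): forbidden (parity, ΔL, ΔJ).
(b)–(e): forbidden (ΔL, ΔJ).
(c)–(d): forbidden (ΔS, ΔL).
(c)–(e): forbidden (parity, ΔS).
(d)–(e): forbidden (ΔL).
Allowed pairs: 0 of 10.

0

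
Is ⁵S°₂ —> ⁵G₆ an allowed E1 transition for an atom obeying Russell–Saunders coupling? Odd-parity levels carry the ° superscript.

forbidden

Reading off the term symbols: S 2→2, L 0→4, J 2→6, parity odd→even.
Parity must change: odd → even — ✓.
ΔS = 0: S: 2 → 2 — ✓.
ΔL = 0, ±1 (not L=0↔0): L: 0 → 4, ΔL = +4 — ✗.
ΔJ = 0, ±1 (not J=0↔0): J: 2 → 6, ΔJ = +4 — ✗.
Rule(s) violated: ΔL, ΔJ.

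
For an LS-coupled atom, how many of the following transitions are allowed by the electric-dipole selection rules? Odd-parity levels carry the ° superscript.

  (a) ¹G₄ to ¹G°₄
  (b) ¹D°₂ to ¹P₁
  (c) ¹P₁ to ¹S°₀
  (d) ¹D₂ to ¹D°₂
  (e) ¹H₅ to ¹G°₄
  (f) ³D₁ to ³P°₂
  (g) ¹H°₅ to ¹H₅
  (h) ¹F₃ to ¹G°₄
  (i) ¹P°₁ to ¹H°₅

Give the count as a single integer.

(a) allowed
(b) allowed
(c) allowed
(d) allowed
(e) allowed
(f) allowed
(g) allowed
(h) allowed
(i) forbidden (parity, ΔL, ΔJ fail)
Total allowed: 8 of 9.

8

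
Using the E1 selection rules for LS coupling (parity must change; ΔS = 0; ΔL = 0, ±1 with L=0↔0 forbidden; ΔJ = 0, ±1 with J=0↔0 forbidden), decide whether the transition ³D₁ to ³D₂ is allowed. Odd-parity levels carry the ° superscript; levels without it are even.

forbidden

Initial level: S=1, L=2, J=1, parity even. Final level: S=1, L=2, J=2, parity even.
Parity must change: even → even — violated.
ΔS = 0: S: 1 → 1 — satisfied.
ΔL = 0, ±1 (not L=0↔0): L: 2 → 2, ΔL = +0 — satisfied.
ΔJ = 0, ±1 (not J=0↔0): J: 1 → 2, ΔJ = +1 — satisfied.
Rule(s) violated: parity.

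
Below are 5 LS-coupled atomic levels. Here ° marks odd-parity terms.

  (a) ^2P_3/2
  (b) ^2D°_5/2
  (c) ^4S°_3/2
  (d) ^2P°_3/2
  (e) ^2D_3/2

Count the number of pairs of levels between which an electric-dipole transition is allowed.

(a)–(b): allowed.
(a)–(c): forbidden (ΔS).
(a)–(d): allowed.
(a)–(e): forbidden (parity).
(b)–(c): forbidden (parity, ΔS, ΔL).
(b)–(d): forbidden (parity).
(b)–(e): allowed.
(c)–(d): forbidden (parity, ΔS).
(c)–(e): forbidden (ΔS, ΔL).
(d)–(e): allowed.
Allowed pairs: 4 of 10.

4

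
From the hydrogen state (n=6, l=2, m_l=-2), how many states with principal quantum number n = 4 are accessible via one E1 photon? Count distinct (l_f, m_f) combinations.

4

E1 requires Δl = ±1, so l_f ∈ {1, 3}; with 0 ≤ l_f ≤ n_f−1 = 3, the allowed l_f values are {1, 3}.
For l_f = 1: m_f ∈ {m_i−1, m_i, m_i+1} ∩ [−1, 1] = {-1} → 1 state.
For l_f = 3: m_f ∈ {m_i−1, m_i, m_i+1} ∩ [−3, 3] = {-3, -2, -1} → 3 states.
Total: 4.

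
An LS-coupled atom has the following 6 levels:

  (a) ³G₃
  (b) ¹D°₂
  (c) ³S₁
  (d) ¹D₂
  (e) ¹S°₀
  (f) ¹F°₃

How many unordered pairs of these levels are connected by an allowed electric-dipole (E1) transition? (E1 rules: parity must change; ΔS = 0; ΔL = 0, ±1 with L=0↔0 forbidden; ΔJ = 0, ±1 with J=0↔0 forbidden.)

2

(a)–(b): forbidden (ΔS, ΔL).
(a)–(c): forbidden (parity, ΔL, ΔJ).
(a)–(d): forbidden (parity, ΔS, ΔL).
(a)–(e): forbidden (ΔS, ΔL, ΔJ).
(a)–(f): forbidden (ΔS).
(b)–(c): forbidden (ΔS, ΔL).
(b)–(d): allowed.
(b)–(e): forbidden (parity, ΔL, ΔJ).
(b)–(f): forbidden (parity).
(c)–(d): forbidden (parity, ΔS, ΔL).
(c)–(e): forbidden (ΔS, ΔL).
(c)–(f): forbidden (ΔS, ΔL, ΔJ).
(d)–(e): forbidden (ΔL, ΔJ).
(d)–(f): allowed.
(e)–(f): forbidden (parity, ΔL, ΔJ).
Allowed pairs: 2 of 15.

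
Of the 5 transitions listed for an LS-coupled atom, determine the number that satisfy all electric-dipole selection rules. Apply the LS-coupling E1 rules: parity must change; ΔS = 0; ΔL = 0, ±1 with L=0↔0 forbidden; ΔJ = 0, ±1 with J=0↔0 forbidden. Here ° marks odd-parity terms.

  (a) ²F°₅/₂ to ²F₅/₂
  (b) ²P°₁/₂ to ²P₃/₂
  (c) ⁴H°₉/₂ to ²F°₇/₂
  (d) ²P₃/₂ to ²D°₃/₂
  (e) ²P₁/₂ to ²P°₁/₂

4

(a) allowed
(b) allowed
(c) forbidden (parity, ΔS, ΔL fail)
(d) allowed
(e) allowed
Total allowed: 4 of 5.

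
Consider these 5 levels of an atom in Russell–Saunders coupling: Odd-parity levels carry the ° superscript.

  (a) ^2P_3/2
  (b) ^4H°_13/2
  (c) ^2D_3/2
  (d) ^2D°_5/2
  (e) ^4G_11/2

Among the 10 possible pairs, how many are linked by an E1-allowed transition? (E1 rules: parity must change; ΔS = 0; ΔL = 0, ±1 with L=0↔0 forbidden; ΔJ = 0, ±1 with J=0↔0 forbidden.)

3

(a)–(b): forbidden (ΔS, ΔL, ΔJ).
(a)–(c): forbidden (parity).
(a)–(d): allowed.
(a)–(e): forbidden (parity, ΔS, ΔL, ΔJ).
(b)–(c): forbidden (ΔS, ΔL, ΔJ).
(b)–(d): forbidden (parity, ΔS, ΔL, ΔJ).
(b)–(e): allowed.
(c)–(d): allowed.
(c)–(e): forbidden (parity, ΔS, ΔL, ΔJ).
(d)–(e): forbidden (ΔS, ΔL, ΔJ).
Allowed pairs: 3 of 10.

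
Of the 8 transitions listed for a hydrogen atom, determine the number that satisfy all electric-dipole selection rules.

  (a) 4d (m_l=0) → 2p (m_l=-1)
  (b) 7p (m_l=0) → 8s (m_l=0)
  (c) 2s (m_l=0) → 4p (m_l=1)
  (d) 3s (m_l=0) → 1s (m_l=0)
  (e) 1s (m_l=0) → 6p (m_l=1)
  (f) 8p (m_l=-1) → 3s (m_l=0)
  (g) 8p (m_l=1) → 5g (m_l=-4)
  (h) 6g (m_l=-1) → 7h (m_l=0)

(a) allowed
(b) allowed
(c) allowed
(d) forbidden — Δl = +0 (E1 requires Δl = ±1)
(e) allowed
(f) allowed
(g) forbidden — Δl = +3 (E1 requires Δl = ±1); Δm_l = -5 (E1 requires Δm_l = 0, ±1)
(h) allowed
Total allowed: 6 of 8.

6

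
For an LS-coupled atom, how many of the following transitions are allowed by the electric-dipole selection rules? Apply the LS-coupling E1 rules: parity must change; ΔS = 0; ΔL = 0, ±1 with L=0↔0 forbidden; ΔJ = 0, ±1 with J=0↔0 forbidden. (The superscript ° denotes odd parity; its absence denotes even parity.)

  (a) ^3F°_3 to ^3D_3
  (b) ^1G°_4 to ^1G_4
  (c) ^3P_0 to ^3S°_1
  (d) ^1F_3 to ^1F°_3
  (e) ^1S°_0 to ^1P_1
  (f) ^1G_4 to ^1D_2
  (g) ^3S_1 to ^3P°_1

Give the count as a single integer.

6

(a) allowed
(b) allowed
(c) allowed
(d) allowed
(e) allowed
(f) forbidden (parity, ΔL, ΔJ fail)
(g) allowed
Total allowed: 6 of 7.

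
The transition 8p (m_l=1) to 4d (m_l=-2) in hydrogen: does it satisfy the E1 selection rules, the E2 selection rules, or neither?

neither

Δl = 2 − 1 = +1; l_i + l_f = 3.
Δm_l = -3.
E1 (Δl = ±1, |Δm_l| ≤ 1): not satisfied.
E2 (Δl = 0,±2, l_i+l_f ≥ 2, |Δm_l| ≤ 2): not satisfied.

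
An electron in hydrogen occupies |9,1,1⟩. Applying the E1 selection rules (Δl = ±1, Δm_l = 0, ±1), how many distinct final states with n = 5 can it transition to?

E1 requires Δl = ±1, so l_f ∈ {0, 2}; with 0 ≤ l_f ≤ n_f−1 = 4, the allowed l_f values are {0, 2}.
For l_f = 0: m_f ∈ {m_i−1, m_i, m_i+1} ∩ [−0, 0] = {0} → 1 state.
For l_f = 2: m_f ∈ {m_i−1, m_i, m_i+1} ∩ [−2, 2] = {0, 1, 2} → 3 states.
Total: 4.

4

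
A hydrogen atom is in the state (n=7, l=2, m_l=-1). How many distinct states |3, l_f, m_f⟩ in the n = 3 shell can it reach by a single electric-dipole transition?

2

E1 requires Δl = ±1, so l_f ∈ {1, 3}; with 0 ≤ l_f ≤ n_f−1 = 2, the allowed l_f values are {1}.
For l_f = 1: m_f ∈ {m_i−1, m_i, m_i+1} ∩ [−1, 1] = {-1, 0} → 2 states.
Total: 2.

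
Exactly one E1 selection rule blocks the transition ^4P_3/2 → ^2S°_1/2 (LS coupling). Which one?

the ΔS = 0 rule

Initial level: S=3/2, L=1, J=3/2, parity even. Final level: S=1/2, L=0, J=1/2, parity odd.
ΔJ = 0, ±1 (not J=0↔0): J: 3/2 → 1/2, ΔJ = -1 — ✓.
ΔL = 0, ±1 (not L=0↔0): L: 1 → 0, ΔL = -1 — ✓.
ΔS = 0: S: 3/2 → 1/2 — ✗.
Parity must change: even → odd — ✓.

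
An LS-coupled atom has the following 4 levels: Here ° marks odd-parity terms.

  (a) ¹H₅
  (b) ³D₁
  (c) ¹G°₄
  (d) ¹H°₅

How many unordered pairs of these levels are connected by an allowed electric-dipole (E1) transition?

(a)–(b): forbidden (parity, ΔS, ΔL, ΔJ).
(a)–(c): allowed.
(a)–(d): allowed.
(b)–(c): forbidden (ΔS, ΔL, ΔJ).
(b)–(d): forbidden (ΔS, ΔL, ΔJ).
(c)–(d): forbidden (parity).
Allowed pairs: 2 of 6.

2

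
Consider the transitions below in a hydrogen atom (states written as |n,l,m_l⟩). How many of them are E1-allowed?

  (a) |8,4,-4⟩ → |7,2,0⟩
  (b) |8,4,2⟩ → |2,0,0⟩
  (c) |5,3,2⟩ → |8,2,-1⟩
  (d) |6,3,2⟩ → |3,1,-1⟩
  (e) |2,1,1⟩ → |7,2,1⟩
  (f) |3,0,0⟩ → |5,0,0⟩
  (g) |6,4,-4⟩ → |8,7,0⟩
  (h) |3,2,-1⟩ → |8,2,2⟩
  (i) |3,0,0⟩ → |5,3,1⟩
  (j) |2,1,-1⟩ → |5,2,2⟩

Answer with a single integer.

(a) forbidden — Δl = -2 (E1 requires Δl = ±1); Δm_l = +4 (E1 requires Δm_l = 0, ±1)
(b) forbidden — Δl = -4 (E1 requires Δl = ±1); Δm_l = -2 (E1 requires Δm_l = 0, ±1)
(c) forbidden — Δm_l = -3 (E1 requires Δm_l = 0, ±1)
(d) forbidden — Δl = -2 (E1 requires Δl = ±1); Δm_l = -3 (E1 requires Δm_l = 0, ±1)
(e) allowed
(f) forbidden — Δl = +0 (E1 requires Δl = ±1)
(g) forbidden — Δl = +3 (E1 requires Δl = ±1); Δm_l = +4 (E1 requires Δm_l = 0, ±1)
(h) forbidden — Δl = +0 (E1 requires Δl = ±1); Δm_l = +3 (E1 requires Δm_l = 0, ±1)
(i) forbidden — Δl = +3 (E1 requires Δl = ±1)
(j) forbidden — Δm_l = +3 (E1 requires Δm_l = 0, ±1)
Total allowed: 1 of 10.

1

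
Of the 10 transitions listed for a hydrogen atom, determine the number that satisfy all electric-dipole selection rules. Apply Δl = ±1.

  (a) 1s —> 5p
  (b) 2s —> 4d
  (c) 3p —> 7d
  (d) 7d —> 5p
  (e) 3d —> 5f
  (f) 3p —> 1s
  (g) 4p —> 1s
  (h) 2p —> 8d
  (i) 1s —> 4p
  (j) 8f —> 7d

(a) allowed
(b) forbidden — Δl = +2 (E1 requires Δl = ±1)
(c) allowed
(d) allowed
(e) allowed
(f) allowed
(g) allowed
(h) allowed
(i) allowed
(j) allowed
Total allowed: 9 of 10.

9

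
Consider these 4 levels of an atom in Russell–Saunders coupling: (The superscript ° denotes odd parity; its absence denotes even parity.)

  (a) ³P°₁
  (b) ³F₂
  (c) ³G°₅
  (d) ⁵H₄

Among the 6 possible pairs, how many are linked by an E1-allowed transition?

0

(a)–(b): forbidden (ΔL).
(a)–(c): forbidden (parity, ΔL, ΔJ).
(a)–(d): forbidden (ΔS, ΔL, ΔJ).
(b)–(c): forbidden (ΔJ).
(b)–(d): forbidden (parity, ΔS, ΔL, ΔJ).
(c)–(d): forbidden (ΔS).
Allowed pairs: 0 of 6.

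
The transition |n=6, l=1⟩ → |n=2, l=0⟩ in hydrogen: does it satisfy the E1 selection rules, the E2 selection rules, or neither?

Δl = 0 − 1 = -1; l_i + l_f = 1.
E1 (Δl = ±1): satisfied.
E2 (Δl = 0,±2, l_i+l_f ≥ 2): not satisfied.

E1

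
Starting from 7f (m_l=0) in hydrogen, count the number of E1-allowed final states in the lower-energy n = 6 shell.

6

E1 requires Δl = ±1, so l_f ∈ {2, 4}; with 0 ≤ l_f ≤ n_f−1 = 5, the allowed l_f values are {2, 4}.
For l_f = 2: m_f ∈ {m_i−1, m_i, m_i+1} ∩ [−2, 2] = {-1, 0, 1} → 3 states.
For l_f = 4: m_f ∈ {m_i−1, m_i, m_i+1} ∩ [−4, 4] = {-1, 0, 1} → 3 states.
Total: 6.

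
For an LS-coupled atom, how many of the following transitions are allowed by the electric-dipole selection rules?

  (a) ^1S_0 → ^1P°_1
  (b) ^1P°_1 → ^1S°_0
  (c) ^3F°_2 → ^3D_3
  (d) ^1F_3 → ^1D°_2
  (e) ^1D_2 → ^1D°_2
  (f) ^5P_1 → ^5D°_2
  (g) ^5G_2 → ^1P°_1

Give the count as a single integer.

(a) allowed
(b) forbidden (parity fails)
(c) allowed
(d) allowed
(e) allowed
(f) allowed
(g) forbidden (ΔS, ΔL fail)
Total allowed: 5 of 7.

5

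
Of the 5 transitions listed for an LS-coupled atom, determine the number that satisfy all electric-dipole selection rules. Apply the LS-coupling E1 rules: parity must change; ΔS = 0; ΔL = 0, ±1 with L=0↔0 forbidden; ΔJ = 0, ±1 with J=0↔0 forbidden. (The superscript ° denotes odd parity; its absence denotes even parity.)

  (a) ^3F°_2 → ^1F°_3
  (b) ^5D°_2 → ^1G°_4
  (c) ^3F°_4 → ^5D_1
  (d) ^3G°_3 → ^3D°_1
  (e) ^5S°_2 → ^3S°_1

0

(a) forbidden (parity, ΔS fail)
(b) forbidden (parity, ΔS, ΔL, ΔJ fail)
(c) forbidden (ΔS, ΔJ fail)
(d) forbidden (parity, ΔL, ΔJ fail)
(e) forbidden (parity, ΔS, ΔL fail)
Total allowed: 0 of 5.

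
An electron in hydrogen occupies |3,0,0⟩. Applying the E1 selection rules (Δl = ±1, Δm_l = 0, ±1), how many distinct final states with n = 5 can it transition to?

3

E1 requires Δl = ±1, so l_f ∈ {-1, 1}; with 0 ≤ l_f ≤ n_f−1 = 4, the allowed l_f values are {1}.
For l_f = 1: m_f ∈ {m_i−1, m_i, m_i+1} ∩ [−1, 1] = {-1, 0, 1} → 3 states.
Total: 3.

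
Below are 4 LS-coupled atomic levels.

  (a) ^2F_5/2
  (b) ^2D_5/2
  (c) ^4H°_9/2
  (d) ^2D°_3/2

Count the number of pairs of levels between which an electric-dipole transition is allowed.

(a)–(b): forbidden (parity).
(a)–(c): forbidden (ΔS, ΔL, ΔJ).
(a)–(d): allowed.
(b)–(c): forbidden (ΔS, ΔL, ΔJ).
(b)–(d): allowed.
(c)–(d): forbidden (parity, ΔS, ΔL, ΔJ).
Allowed pairs: 2 of 6.

2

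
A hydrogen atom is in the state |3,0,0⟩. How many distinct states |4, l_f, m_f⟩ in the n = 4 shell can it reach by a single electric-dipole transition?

3

E1 requires Δl = ±1, so l_f ∈ {-1, 1}; with 0 ≤ l_f ≤ n_f−1 = 3, the allowed l_f values are {1}.
For l_f = 1: m_f ∈ {m_i−1, m_i, m_i+1} ∩ [−1, 1] = {-1, 0, 1} → 3 states.
Total: 3.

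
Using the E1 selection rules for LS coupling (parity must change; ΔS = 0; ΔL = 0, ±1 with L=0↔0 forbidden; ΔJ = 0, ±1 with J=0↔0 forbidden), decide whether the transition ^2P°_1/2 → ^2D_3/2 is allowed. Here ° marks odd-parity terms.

ΔJ = 0, ±1 (not J=0↔0): J: 1/2 → 3/2, ΔJ = +1 — ok.
ΔS = 0: S: 1/2 → 1/2 — ok.
Parity must change: odd → even — ok.
ΔL = 0, ±1 (not L=0↔0): L: 1 → 2, ΔL = +1 — ok.
All four E1 rules are satisfied.

allowed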